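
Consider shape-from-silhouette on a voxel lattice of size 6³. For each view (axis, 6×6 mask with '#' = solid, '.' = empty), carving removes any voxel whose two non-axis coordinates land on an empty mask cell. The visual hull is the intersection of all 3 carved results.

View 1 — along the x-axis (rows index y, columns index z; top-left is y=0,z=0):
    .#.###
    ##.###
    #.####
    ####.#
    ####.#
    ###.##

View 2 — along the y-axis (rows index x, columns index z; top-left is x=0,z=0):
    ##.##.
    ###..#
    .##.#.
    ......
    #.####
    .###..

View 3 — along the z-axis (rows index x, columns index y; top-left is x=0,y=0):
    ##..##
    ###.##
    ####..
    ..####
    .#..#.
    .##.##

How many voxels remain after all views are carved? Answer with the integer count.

full grid |V| = 216
  1. axis=0 (YZ plane), |mask|=29  ⇒  voxels=174
  2. axis=1 (XZ plane), |mask|=19  ⇒  voxels=90
  3. axis=2 (XY plane), |mask|=23  ⇒  voxels=54

54 voxels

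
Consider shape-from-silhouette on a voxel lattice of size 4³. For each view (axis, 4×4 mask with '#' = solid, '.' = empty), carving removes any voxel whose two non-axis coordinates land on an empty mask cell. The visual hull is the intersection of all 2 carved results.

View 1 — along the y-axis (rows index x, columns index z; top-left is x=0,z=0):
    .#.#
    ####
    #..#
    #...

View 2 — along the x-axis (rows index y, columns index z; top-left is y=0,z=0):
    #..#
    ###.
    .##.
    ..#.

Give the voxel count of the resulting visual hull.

initial block: 4^3 = 64
[1] y-view keeps 9 columns → grid now 36
[2] x-view keeps 8 columns → grid now 16

16 voxels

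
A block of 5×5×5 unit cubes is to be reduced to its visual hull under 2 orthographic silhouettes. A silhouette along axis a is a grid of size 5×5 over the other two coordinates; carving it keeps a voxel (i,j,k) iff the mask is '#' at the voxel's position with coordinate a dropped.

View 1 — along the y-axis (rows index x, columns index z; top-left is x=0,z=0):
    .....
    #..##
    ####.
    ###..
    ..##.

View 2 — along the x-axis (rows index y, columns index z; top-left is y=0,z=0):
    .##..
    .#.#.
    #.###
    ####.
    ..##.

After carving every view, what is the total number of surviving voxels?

start: 5×5×5 = 125 voxels
carve view 1 (along y, XZ-mask fill 12/25): 60 voxels remain
carve view 2 (along x, YZ-mask fill 14/25): 37 voxels remain

voxel count = 37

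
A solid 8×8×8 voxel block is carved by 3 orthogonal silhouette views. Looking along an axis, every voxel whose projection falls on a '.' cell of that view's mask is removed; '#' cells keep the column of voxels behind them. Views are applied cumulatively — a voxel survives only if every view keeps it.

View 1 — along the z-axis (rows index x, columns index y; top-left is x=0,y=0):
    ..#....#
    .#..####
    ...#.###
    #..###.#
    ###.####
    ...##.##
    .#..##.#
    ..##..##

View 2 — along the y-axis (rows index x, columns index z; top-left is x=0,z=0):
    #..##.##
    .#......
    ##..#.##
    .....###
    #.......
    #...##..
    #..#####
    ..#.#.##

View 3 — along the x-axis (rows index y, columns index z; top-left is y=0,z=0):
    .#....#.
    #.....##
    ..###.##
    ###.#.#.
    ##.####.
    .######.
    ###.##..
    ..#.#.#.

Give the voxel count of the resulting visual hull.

full grid |V| = 512
[1] z-view keeps 35 columns → grid now 280
[2] y-view keeps 28 columns → grid now 109
[3] x-view keeps 35 columns → grid now 66

66 voxels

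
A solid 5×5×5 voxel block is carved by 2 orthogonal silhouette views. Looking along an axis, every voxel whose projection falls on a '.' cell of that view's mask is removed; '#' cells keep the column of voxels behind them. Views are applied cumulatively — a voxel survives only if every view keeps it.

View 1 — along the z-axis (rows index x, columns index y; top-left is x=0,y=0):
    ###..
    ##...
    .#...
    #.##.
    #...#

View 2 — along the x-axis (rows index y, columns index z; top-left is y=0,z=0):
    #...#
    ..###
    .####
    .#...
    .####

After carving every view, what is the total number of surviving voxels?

full grid |V| = 125
V1 z: intersect with XY mask (11 set) -- 55 left
V2 x: intersect with YZ mask (14 set) -- 30 left

30 voxels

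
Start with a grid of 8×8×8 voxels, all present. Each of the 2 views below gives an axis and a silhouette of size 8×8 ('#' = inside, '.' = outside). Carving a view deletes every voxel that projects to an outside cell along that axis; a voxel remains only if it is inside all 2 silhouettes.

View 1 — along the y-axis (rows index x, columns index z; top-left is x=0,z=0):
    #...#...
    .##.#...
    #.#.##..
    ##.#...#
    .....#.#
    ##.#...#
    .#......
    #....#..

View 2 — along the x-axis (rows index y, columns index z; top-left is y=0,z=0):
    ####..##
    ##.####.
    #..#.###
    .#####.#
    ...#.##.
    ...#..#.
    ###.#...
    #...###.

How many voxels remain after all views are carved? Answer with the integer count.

|visual hull| = 95

before carving: 512 voxels (8×8×8)
after view 1 [y-axis, 22 of 64 cells solid] → remaining = 176
after view 2 [x-axis, 36 of 64 cells solid] → remaining = 95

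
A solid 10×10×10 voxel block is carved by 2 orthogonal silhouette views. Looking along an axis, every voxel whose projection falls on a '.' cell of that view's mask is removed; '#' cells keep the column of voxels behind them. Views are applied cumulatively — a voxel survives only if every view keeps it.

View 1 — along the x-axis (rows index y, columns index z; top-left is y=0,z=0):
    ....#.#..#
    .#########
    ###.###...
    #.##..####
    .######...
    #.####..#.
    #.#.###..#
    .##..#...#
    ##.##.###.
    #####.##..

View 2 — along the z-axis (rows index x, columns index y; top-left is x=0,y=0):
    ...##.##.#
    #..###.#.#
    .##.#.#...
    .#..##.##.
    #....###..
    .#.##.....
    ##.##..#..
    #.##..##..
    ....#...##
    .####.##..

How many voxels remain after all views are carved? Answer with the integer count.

initial block: 10^3 = 1000
[1] x-view keeps 61 columns → grid now 610
[2] z-view keeps 46 columns → grid now 276

276 voxels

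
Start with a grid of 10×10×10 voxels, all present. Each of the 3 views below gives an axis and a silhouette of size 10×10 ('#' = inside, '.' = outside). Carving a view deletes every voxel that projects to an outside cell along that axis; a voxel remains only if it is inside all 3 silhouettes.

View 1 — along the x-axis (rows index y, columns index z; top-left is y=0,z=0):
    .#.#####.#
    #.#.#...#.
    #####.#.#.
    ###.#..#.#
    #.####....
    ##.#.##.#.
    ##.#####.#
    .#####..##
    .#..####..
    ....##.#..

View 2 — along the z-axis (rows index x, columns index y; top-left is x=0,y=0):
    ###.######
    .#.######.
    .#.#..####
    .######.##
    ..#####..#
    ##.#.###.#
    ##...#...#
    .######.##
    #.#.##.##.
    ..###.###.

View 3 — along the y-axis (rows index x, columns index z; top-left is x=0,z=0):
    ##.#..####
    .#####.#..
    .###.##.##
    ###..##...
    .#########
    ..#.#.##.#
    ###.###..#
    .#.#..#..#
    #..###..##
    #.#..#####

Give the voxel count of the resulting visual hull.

before carving: 1000 voxels (10×10×10)
V1 x: intersect with YZ mask (58 set) -- 580 left
V2 z: intersect with XY mask (67 set) -- 385 left
V3 y: intersect with XZ mask (63 set) -- 229 left

229 voxels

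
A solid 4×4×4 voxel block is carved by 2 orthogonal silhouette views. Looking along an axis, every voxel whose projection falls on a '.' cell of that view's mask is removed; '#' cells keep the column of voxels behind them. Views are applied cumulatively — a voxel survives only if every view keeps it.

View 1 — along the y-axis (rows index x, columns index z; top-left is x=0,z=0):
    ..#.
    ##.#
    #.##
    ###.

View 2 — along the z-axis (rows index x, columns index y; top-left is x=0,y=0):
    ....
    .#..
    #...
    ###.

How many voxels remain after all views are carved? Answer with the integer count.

initial block: 4^3 = 64
  1. axis=1 (XZ plane), |mask|=10  ⇒  voxels=40
  2. axis=2 (XY plane), |mask|=5  ⇒  voxels=15

15 voxels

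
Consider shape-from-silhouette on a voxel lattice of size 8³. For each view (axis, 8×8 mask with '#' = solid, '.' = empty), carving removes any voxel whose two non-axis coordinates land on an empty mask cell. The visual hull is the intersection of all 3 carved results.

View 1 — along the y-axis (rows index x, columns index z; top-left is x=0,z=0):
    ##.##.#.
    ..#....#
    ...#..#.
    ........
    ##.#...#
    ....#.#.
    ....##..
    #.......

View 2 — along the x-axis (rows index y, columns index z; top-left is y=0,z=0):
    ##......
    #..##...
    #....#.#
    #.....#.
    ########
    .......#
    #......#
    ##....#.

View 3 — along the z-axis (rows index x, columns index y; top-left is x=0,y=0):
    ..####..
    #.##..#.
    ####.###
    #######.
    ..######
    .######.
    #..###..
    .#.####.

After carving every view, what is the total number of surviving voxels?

remaining voxels: 35

start: 8×8×8 = 512 voxels
carve view 1 (along y, XZ-mask fill 18/64): 144 voxels remain
carve view 2 (along x, YZ-mask fill 24/64): 59 voxels remain
carve view 3 (along z, XY-mask fill 43/64): 35 voxels remain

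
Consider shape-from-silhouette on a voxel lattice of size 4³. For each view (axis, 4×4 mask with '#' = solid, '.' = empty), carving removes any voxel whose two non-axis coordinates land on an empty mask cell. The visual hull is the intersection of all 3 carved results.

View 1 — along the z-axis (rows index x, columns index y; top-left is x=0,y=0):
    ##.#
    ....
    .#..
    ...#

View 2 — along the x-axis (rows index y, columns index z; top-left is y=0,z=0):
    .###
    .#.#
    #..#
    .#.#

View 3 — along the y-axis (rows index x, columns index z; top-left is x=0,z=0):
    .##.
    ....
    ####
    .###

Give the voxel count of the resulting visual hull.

|visual hull| = 8

full grid |V| = 64
[1] z-view keeps 5 columns → grid now 20
[2] x-view keeps 9 columns → grid now 11
[3] y-view keeps 9 columns → grid now 8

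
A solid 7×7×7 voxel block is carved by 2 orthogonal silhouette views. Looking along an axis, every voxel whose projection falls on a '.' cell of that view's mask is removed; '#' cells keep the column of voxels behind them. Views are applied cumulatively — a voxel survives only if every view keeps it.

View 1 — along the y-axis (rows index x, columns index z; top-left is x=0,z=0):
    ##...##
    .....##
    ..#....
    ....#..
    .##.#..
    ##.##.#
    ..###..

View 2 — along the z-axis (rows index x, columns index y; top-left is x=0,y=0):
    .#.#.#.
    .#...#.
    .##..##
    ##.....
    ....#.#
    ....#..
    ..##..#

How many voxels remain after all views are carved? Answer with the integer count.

remaining voxels: 42

full grid |V| = 343
carve view 1 (along y, XZ-mask fill 19/49): 133 voxels remain
carve view 2 (along z, XY-mask fill 17/49): 42 voxels remain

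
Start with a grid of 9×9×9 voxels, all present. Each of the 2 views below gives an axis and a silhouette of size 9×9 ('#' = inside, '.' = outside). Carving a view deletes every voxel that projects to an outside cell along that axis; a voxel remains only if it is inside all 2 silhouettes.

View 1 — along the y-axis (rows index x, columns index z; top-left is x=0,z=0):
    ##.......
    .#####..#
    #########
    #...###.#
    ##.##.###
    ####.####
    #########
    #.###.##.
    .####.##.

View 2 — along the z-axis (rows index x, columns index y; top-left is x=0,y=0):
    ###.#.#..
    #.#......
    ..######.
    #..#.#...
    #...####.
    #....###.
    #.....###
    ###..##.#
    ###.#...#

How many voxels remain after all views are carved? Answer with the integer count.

full grid |V| = 729
step 1: project along y, AND mask (58/81) → |grid| = 522
step 2: project along z, AND mask (40/81) → |grid| = 260

|visual hull| = 260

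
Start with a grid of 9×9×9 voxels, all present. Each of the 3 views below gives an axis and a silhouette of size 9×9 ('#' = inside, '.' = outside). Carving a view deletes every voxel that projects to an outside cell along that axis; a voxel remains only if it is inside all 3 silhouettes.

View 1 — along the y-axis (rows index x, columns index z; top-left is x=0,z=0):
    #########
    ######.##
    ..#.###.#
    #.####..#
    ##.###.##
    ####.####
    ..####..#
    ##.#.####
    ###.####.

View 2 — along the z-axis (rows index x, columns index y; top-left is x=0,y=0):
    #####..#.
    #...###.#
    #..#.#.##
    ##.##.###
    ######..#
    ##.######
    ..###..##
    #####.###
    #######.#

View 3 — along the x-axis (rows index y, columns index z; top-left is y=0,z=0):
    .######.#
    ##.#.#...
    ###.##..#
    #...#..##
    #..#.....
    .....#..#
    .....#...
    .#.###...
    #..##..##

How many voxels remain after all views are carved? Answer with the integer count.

remaining voxels: 190

before carving: 729 voxels (9×9×9)
carve view 1 (along y, XZ-mask fill 62/81): 558 voxels remain
carve view 2 (along z, XY-mask fill 59/81): 411 voxels remain
carve view 3 (along x, YZ-mask fill 35/81): 190 voxels remain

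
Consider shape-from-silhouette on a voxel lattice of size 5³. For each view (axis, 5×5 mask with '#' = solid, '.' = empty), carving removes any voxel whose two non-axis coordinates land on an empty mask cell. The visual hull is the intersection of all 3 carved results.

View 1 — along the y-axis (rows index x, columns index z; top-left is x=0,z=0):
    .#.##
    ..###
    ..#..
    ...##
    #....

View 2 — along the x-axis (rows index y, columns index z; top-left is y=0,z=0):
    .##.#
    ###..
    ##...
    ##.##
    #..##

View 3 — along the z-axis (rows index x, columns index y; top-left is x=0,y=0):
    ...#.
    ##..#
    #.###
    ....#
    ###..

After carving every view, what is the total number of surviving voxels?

voxel count = 13

full grid |V| = 125
V1 y: intersect with XZ mask (10 set) -- 50 left
V2 x: intersect with YZ mask (15 set) -- 27 left
V3 z: intersect with XY mask (12 set) -- 13 left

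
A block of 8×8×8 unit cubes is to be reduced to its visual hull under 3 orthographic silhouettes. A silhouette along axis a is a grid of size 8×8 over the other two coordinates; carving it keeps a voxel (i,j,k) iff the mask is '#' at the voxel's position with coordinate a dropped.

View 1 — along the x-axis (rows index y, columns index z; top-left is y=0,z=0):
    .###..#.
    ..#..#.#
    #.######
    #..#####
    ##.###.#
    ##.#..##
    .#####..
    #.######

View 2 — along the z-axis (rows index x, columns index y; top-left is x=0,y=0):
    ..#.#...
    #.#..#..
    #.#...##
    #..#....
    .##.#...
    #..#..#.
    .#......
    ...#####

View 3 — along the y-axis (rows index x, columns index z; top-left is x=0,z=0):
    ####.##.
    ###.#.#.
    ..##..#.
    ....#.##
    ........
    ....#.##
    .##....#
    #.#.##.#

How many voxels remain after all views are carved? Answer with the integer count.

before carving: 512 voxels (8×8×8)
after view 1 [x-axis, 43 of 64 cells solid] → remaining = 344
after view 2 [z-axis, 23 of 64 cells solid] → remaining = 125
after view 3 [y-axis, 28 of 64 cells solid] → remaining = 59

59 voxels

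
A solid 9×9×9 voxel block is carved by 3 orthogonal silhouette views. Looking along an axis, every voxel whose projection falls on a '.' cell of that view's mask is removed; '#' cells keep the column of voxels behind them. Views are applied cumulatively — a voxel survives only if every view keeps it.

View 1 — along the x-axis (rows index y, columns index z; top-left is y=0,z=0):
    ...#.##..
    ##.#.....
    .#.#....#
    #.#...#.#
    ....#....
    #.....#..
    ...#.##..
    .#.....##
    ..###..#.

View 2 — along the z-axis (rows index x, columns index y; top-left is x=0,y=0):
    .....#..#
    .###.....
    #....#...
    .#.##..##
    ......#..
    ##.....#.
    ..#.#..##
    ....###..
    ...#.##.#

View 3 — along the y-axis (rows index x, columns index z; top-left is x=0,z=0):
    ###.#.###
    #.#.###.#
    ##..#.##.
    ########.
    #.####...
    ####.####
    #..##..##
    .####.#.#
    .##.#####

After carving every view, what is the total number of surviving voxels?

|visual hull| = 59

before carving: 729 voxels (9×9×9)
after view 1 [x-axis, 26 of 81 cells solid] → remaining = 234
after view 2 [z-axis, 27 of 81 cells solid] → remaining = 78
after view 3 [y-axis, 57 of 81 cells solid] → remaining = 59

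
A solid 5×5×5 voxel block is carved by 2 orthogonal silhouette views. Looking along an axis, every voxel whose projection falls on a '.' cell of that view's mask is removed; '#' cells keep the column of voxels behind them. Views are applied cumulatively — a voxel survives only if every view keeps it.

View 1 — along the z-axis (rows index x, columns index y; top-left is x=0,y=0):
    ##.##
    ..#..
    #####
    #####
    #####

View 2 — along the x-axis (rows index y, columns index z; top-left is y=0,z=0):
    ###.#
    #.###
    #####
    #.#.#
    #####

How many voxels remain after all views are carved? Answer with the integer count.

|visual hull| = 84

before carving: 125 voxels (5×5×5)
carve view 1 (along z, XY-mask fill 20/25): 100 voxels remain
carve view 2 (along x, YZ-mask fill 21/25): 84 voxels remain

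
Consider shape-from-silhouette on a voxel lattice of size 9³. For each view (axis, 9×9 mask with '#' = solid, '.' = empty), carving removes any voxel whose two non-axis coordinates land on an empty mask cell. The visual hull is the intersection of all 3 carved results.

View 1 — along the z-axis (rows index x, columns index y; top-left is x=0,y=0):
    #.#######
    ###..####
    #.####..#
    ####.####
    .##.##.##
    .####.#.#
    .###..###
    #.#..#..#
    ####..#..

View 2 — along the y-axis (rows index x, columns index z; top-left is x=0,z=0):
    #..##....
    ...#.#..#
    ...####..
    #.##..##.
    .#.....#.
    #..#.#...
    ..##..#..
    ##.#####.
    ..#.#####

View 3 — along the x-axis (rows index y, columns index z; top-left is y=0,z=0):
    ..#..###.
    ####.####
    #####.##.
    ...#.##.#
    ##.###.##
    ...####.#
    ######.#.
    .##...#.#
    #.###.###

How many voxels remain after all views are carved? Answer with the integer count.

voxel count = 150

before carving: 729 voxels (9×9×9)
step 1: project along z, AND mask (56/81) → |grid| = 504
step 2: project along y, AND mask (36/81) → |grid| = 215
step 3: project along x, AND mask (53/81) → |grid| = 150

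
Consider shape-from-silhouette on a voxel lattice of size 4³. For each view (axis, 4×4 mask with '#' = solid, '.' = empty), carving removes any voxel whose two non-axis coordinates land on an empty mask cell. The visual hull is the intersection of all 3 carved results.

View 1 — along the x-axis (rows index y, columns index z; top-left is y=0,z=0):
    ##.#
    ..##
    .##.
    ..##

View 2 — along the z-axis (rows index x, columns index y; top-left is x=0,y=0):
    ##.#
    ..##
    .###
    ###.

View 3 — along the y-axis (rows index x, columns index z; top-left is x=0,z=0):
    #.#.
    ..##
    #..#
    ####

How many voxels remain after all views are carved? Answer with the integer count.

before carving: 64 voxels (4×4×4)
V1 x: intersect with YZ mask (9 set) -- 36 left
V2 z: intersect with XY mask (11 set) -- 24 left
V3 y: intersect with XZ mask (10 set) -- 15 left

voxel count = 15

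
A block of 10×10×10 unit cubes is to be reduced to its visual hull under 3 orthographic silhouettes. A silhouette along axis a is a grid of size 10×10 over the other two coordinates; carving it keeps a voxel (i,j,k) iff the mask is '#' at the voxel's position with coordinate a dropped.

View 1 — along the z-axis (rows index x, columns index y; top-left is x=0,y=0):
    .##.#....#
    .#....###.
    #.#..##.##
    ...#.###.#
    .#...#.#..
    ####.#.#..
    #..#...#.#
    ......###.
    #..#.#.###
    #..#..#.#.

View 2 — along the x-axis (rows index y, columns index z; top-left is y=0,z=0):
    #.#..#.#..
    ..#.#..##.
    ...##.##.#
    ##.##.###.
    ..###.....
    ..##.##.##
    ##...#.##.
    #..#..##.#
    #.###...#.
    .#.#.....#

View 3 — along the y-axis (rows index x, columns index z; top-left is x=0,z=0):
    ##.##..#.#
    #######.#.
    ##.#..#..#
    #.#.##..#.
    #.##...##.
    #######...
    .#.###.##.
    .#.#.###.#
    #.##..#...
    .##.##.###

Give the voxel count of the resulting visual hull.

before carving: 1000 voxels (10×10×10)
[1] z-view keeps 45 columns → grid now 450
[2] x-view keeps 47 columns → grid now 219
[3] y-view keeps 59 columns → grid now 127

|visual hull| = 127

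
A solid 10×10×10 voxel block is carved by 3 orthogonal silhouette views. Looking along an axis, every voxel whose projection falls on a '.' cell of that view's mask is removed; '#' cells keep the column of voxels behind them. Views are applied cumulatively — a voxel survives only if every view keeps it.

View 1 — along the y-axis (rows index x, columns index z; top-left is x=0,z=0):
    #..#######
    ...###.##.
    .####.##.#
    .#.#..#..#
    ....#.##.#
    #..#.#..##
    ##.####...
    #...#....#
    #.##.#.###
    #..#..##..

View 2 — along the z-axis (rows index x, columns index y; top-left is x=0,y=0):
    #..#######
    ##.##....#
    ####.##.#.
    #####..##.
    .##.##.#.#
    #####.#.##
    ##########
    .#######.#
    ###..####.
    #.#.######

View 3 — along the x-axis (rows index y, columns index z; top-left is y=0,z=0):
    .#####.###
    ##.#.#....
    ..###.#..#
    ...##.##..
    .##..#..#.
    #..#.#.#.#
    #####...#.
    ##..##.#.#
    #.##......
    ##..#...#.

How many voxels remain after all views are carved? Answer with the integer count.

remaining voxels: 200

initial block: 10^3 = 1000
step 1: project along y, AND mask (53/100) → |grid| = 530
step 2: project along z, AND mask (74/100) → |grid| = 395
step 3: project along x, AND mask (49/100) → |grid| = 200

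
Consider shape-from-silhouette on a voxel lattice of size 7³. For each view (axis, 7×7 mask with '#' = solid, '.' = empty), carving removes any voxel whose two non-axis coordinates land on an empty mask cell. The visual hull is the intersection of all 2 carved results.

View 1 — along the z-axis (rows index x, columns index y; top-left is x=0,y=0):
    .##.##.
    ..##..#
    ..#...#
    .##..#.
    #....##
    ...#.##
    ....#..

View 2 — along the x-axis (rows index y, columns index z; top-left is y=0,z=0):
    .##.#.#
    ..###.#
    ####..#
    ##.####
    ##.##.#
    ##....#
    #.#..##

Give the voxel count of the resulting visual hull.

remaining voxels: 82

before carving: 343 voxels (7×7×7)
after view 1 [z-axis, 19 of 49 cells solid] → remaining = 133
after view 2 [x-axis, 31 of 49 cells solid] → remaining = 82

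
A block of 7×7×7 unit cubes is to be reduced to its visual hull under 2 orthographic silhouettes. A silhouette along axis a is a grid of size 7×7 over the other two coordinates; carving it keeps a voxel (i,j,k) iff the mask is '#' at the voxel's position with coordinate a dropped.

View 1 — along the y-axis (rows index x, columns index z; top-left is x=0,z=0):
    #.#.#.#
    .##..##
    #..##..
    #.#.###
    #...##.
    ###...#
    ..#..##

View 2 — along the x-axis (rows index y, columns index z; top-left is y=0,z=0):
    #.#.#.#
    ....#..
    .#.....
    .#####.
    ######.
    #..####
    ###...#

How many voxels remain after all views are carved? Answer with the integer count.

full grid |V| = 343
after view 1 [y-axis, 26 of 49 cells solid] → remaining = 182
after view 2 [x-axis, 26 of 49 cells solid] → remaining = 98

98 voxels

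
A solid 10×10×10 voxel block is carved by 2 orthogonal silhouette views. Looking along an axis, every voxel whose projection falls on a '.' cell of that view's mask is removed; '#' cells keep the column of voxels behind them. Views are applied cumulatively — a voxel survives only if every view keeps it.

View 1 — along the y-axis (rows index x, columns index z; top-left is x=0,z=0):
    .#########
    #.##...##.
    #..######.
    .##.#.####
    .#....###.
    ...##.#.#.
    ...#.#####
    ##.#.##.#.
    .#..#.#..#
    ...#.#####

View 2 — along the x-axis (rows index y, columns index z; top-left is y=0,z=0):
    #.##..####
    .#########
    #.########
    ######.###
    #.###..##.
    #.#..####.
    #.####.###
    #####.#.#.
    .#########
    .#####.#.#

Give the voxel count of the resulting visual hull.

initial block: 10^3 = 1000
V1 y: intersect with XZ mask (58 set) -- 580 left
V2 x: intersect with YZ mask (77 set) -- 447 left

447 voxels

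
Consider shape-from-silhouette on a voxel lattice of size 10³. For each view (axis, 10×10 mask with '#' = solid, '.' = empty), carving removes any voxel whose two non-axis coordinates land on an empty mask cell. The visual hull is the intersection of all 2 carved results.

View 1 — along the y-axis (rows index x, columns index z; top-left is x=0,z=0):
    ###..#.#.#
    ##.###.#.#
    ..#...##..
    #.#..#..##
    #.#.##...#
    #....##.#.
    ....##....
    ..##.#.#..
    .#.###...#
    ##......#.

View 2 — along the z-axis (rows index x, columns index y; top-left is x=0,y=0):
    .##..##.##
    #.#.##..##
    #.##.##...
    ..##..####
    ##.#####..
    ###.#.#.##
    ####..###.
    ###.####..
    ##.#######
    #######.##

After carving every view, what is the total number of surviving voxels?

voxel count = 300

before carving: 1000 voxels (10×10×10)
  1. axis=1 (XZ plane), |mask|=44  ⇒  voxels=440
  2. axis=2 (XY plane), |mask|=69  ⇒  voxels=300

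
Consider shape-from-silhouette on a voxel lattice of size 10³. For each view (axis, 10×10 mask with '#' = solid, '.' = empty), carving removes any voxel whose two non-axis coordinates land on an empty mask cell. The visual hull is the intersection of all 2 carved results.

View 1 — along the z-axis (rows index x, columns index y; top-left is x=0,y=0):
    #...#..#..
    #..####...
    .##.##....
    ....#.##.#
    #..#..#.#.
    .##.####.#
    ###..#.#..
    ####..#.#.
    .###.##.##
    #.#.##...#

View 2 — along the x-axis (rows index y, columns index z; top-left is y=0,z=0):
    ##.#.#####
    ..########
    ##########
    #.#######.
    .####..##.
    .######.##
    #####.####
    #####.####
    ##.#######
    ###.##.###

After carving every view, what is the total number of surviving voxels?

voxel count = 413

full grid |V| = 1000
  1. axis=2 (XY plane), |mask|=50  ⇒  voxels=500
  2. axis=0 (YZ plane), |mask|=83  ⇒  voxels=413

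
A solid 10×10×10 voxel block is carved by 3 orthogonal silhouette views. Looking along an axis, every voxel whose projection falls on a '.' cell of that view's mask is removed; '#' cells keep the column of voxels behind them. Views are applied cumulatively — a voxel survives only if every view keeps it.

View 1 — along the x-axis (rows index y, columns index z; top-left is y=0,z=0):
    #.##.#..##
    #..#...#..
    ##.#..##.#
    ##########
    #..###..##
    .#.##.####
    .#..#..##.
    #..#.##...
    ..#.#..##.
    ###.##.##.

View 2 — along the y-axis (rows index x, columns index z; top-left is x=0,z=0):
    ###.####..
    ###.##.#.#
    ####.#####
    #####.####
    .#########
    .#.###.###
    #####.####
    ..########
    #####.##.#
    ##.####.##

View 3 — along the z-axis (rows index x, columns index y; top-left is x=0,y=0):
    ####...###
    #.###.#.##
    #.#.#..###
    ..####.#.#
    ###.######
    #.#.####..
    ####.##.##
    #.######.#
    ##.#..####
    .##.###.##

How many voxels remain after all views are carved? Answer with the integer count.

|visual hull| = 332

before carving: 1000 voxels (10×10×10)
  1. axis=0 (YZ plane), |mask|=57  ⇒  voxels=570
  2. axis=1 (XZ plane), |mask|=81  ⇒  voxels=460
  3. axis=2 (XY plane), |mask|=71  ⇒  voxels=332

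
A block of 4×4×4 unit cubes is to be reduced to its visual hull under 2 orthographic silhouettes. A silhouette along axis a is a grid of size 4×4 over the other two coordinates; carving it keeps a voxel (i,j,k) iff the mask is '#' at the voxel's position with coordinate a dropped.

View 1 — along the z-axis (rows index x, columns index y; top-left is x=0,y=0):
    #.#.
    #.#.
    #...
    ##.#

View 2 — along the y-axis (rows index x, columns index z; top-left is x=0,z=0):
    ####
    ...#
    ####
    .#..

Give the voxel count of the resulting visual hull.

|visual hull| = 17

initial block: 4^3 = 64
carve view 1 (along z, XY-mask fill 8/16): 32 voxels remain
carve view 2 (along y, XZ-mask fill 10/16): 17 voxels remain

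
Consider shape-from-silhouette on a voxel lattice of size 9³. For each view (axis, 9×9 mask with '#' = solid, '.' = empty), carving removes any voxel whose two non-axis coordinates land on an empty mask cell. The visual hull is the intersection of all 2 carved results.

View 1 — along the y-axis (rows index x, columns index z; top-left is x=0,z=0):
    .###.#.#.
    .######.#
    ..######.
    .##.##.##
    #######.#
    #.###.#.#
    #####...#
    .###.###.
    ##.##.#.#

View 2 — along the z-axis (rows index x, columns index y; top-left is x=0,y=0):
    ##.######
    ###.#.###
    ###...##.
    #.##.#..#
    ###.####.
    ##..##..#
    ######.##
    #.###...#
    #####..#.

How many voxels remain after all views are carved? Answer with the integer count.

voxel count = 349

start: 9×9×9 = 729 voxels
step 1: project along y, AND mask (56/81) → |grid| = 504
step 2: project along z, AND mask (56/81) → |grid| = 349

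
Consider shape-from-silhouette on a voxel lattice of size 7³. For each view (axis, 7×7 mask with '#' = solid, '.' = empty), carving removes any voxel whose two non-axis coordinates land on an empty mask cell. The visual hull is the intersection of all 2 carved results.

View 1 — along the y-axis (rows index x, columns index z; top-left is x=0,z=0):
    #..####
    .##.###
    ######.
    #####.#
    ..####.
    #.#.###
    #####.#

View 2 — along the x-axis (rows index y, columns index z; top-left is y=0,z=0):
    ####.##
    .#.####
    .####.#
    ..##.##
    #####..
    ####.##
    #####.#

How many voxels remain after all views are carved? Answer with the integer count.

193 voxels

before carving: 343 voxels (7×7×7)
[1] y-view keeps 37 columns → grid now 259
[2] x-view keeps 37 columns → grid now 193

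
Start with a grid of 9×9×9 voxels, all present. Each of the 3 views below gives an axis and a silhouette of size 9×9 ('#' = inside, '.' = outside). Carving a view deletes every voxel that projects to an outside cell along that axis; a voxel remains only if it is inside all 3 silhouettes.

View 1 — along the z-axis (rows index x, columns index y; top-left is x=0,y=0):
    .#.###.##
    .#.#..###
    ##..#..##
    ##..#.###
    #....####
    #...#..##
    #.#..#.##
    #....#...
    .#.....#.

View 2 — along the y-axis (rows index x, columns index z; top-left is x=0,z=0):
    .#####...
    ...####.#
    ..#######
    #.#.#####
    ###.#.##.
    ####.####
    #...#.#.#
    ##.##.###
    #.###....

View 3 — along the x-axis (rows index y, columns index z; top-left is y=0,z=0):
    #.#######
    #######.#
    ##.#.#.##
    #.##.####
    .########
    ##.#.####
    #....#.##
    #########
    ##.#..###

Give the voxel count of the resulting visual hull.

full grid |V| = 729
carve view 1 (along z, XY-mask fill 40/81): 360 voxels remain
carve view 2 (along y, XZ-mask fill 53/81): 236 voxels remain
carve view 3 (along x, YZ-mask fill 63/81): 192 voxels remain

voxel count = 192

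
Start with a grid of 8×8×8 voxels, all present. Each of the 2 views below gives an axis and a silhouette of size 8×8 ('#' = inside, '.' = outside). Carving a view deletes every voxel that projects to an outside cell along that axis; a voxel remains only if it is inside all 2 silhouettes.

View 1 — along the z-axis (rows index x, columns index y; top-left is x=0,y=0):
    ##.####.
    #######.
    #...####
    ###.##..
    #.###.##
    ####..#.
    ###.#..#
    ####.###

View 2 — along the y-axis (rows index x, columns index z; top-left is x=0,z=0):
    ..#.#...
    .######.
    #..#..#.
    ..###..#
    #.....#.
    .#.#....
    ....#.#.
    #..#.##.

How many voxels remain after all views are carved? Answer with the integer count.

149 voxels

initial block: 8^3 = 512
step 1: project along z, AND mask (46/64) → |grid| = 368
step 2: project along y, AND mask (25/64) → |grid| = 149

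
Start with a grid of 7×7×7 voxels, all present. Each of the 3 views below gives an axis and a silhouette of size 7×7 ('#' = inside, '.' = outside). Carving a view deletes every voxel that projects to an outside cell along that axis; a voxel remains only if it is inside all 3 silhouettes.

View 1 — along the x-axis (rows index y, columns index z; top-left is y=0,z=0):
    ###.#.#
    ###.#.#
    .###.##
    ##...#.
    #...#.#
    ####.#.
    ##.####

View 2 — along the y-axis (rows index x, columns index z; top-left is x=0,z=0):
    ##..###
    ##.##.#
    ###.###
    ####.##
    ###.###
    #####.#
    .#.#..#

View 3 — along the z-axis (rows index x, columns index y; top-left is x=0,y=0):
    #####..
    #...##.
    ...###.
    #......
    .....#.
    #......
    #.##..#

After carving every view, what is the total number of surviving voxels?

start: 7×7×7 = 343 voxels
carve view 1 (along x, YZ-mask fill 32/49): 224 voxels remain
carve view 2 (along y, XZ-mask fill 37/49): 177 voxels remain
carve view 3 (along z, XY-mask fill 18/49): 59 voxels remain

59 voxels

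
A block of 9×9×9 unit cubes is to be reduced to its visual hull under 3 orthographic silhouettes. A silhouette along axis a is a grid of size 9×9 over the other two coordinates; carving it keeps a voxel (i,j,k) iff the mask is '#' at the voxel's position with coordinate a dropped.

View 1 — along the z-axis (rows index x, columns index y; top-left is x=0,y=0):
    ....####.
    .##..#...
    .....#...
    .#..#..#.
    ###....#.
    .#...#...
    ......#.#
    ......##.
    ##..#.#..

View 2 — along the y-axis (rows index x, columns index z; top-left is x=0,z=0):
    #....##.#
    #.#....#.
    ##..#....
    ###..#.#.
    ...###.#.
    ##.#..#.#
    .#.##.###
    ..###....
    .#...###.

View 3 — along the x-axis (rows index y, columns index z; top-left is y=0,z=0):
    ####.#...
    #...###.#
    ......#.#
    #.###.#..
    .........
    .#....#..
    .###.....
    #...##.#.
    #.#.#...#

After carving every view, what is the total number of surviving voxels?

34 voxels

full grid |V| = 729
[1] z-view keeps 25 columns → grid now 225
[2] y-view keeps 37 columns → grid now 103
[3] x-view keeps 30 columns → grid now 34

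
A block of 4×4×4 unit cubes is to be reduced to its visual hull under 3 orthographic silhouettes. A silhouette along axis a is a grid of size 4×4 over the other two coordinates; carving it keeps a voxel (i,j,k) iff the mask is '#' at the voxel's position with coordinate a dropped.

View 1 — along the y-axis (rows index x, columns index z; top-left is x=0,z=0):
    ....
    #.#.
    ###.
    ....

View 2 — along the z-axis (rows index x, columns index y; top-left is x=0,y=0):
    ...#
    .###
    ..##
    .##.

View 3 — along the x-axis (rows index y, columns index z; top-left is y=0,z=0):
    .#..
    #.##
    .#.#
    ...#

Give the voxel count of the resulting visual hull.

3 voxels

initial block: 4^3 = 64
step 1: project along y, AND mask (5/16) → |grid| = 20
step 2: project along z, AND mask (8/16) → |grid| = 12
step 3: project along x, AND mask (7/16) → |grid| = 3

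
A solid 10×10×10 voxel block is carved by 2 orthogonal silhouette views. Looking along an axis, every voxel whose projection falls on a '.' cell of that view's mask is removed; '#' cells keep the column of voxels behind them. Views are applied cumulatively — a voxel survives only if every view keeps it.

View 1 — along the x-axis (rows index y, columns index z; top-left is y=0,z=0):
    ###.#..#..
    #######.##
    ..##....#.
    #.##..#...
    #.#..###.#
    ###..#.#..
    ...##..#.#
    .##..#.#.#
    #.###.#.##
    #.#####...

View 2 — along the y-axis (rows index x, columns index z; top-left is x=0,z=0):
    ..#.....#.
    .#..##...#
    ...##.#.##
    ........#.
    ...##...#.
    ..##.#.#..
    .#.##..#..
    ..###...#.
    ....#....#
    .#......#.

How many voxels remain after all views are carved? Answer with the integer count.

full grid |V| = 1000
[1] x-view keeps 54 columns → grid now 540
[2] y-view keeps 31 columns → grid now 157

voxel count = 157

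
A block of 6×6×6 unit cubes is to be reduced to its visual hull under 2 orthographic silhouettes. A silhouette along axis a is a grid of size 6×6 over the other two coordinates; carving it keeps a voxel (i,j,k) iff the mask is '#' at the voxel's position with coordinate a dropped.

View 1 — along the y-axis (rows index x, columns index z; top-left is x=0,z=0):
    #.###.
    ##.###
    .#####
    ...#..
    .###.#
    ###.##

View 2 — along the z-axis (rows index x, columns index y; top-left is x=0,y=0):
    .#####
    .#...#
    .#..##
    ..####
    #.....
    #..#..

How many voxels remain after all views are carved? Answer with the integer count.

full grid |V| = 216
step 1: project along y, AND mask (24/36) → |grid| = 144
step 2: project along z, AND mask (17/36) → |grid| = 63

|visual hull| = 63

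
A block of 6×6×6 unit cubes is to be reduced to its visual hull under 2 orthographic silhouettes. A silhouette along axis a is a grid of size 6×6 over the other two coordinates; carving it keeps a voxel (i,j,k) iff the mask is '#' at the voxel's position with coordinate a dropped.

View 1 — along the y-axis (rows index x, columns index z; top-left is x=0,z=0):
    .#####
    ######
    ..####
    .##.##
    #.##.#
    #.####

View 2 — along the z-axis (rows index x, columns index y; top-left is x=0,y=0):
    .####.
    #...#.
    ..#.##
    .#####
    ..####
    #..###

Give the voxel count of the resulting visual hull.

initial block: 6^3 = 216
[1] y-view keeps 28 columns → grid now 168
[2] z-view keeps 22 columns → grid now 100

remaining voxels: 100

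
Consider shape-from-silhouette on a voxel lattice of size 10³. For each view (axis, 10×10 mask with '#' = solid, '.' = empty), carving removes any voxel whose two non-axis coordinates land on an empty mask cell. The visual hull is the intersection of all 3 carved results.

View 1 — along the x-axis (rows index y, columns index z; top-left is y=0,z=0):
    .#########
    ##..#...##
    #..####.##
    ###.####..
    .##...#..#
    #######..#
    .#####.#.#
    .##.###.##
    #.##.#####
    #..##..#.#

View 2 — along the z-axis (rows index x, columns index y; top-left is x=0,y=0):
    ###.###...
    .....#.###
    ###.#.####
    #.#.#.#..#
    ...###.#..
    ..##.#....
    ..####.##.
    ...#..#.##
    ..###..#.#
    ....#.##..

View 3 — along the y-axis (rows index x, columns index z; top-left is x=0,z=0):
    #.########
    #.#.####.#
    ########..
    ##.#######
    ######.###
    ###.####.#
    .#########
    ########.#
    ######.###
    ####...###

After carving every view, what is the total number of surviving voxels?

266 voxels

start: 10×10×10 = 1000 voxels
after view 1 [x-axis, 67 of 100 cells solid] → remaining = 670
after view 2 [z-axis, 48 of 100 cells solid] → remaining = 316
after view 3 [y-axis, 84 of 100 cells solid] → remaining = 266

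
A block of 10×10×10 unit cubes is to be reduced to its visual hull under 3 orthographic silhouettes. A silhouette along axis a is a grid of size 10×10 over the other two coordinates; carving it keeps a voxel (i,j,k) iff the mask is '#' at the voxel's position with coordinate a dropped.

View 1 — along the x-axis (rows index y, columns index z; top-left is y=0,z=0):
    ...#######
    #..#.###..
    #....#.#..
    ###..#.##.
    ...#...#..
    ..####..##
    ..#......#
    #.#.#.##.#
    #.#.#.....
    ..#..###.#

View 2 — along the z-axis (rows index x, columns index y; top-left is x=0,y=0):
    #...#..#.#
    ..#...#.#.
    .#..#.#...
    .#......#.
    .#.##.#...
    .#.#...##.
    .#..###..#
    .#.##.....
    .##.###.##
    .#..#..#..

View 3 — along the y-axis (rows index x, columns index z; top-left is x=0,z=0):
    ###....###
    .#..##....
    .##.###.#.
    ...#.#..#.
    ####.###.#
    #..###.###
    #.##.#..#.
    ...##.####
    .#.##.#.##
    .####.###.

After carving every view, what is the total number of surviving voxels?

remaining voxels: 84

start: 10×10×10 = 1000 voxels
carve view 1 (along x, YZ-mask fill 45/100): 450 voxels remain
carve view 2 (along z, XY-mask fill 38/100): 152 voxels remain
carve view 3 (along y, XZ-mask fill 57/100): 84 voxels remain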